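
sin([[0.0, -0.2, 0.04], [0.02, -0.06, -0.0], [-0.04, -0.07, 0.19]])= [[0.00, -0.2, 0.04], [0.02, -0.06, -0.0], [-0.04, -0.07, 0.19]]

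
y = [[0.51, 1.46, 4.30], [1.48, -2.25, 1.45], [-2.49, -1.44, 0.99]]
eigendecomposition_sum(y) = [[(0.49+1.49j), 0.13+0.77j, (2.11-0.59j)], [(0.27+0.56j), (0.09+0.29j), 0.80-0.34j], [(-1.27+0.42j), -0.66+0.11j, 0.50+1.80j]] + [[(0.49-1.49j), 0.13-0.77j, 2.11+0.59j], [0.27-0.56j, 0.09-0.29j, (0.8+0.34j)], [(-1.27-0.42j), (-0.66-0.11j), 0.50-1.80j]] + [[-0.47+0.00j,(1.2+0j),0.07+0.00j],[0.95-0.00j,-2.43-0.00j,(-0.14-0j)],[0.05-0.00j,(-0.13-0j),(-0.01-0j)]]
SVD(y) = [[0.95, -0.21, 0.21], [0.28, 0.44, -0.85], [0.09, 0.87, 0.48]] @ diag([4.697800686183619, 3.0883700494274593, 2.807764083873885]) @ [[0.15, 0.13, 0.98], [-0.53, -0.83, 0.19], [-0.84, 0.55, 0.05]]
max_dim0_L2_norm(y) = 4.64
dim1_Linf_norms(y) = [4.3, 2.25, 2.49]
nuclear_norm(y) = 10.59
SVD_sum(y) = [[0.66, 0.6, 4.40], [0.2, 0.18, 1.31], [0.06, 0.06, 0.4]] + [[0.35, 0.54, -0.13], [-0.72, -1.12, 0.26], [-1.42, -2.23, 0.52]] + [[-0.49,0.32,0.03], [2.0,-1.31,-0.12], [-1.13,0.74,0.07]]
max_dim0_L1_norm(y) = 6.74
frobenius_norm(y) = 6.28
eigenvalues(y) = [(1.08+3.59j), (1.08-3.59j), (-2.9+0j)]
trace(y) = -0.75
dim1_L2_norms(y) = [4.57, 3.06, 3.04]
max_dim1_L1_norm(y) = 6.27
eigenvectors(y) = [[0.73+0.00j, (0.73-0j), -0.44+0.00j], [0.28-0.04j, (0.28+0.04j), 0.90+0.00j], [-0.00+0.62j, (-0-0.62j), 0.05+0.00j]]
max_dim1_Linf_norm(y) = 4.3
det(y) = -40.74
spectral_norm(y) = 4.70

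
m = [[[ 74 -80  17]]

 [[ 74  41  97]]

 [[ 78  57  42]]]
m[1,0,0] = 74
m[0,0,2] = 17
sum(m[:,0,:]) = 400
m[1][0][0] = 74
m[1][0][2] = 97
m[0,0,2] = 17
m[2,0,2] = 42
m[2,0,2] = 42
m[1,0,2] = 97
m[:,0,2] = [17, 97, 42]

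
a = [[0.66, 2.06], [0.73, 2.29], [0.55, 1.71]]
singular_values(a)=[3.7, 0.0]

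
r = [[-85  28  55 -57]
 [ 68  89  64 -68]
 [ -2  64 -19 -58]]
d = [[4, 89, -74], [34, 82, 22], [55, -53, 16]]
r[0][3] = -57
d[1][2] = 22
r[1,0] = 68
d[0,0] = 4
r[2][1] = 64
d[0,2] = -74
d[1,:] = [34, 82, 22]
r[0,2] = 55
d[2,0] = 55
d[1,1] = 82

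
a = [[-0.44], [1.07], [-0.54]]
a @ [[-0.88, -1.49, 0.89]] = [[0.39, 0.66, -0.39],[-0.94, -1.59, 0.95],[0.48, 0.8, -0.48]]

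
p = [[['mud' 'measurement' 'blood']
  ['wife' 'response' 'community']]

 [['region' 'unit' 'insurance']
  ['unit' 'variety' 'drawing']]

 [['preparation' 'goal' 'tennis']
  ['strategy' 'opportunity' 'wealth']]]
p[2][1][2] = 'wealth'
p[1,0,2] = 'insurance'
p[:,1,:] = [['wife', 'response', 'community'], ['unit', 'variety', 'drawing'], ['strategy', 'opportunity', 'wealth']]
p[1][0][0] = 'region'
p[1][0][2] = 'insurance'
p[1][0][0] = 'region'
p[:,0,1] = ['measurement', 'unit', 'goal']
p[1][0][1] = 'unit'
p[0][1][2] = 'community'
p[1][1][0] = 'unit'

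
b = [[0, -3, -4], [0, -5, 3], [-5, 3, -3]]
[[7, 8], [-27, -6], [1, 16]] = b@ [[4, -2], [3, 0], [-4, -2]]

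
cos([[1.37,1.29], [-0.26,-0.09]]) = [[0.30, -0.75], [0.15, 1.15]]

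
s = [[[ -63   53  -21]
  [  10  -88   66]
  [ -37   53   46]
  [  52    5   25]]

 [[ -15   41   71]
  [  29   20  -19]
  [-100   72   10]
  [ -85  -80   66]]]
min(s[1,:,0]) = -100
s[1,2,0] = -100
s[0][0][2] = -21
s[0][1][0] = 10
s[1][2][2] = 10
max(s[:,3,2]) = 66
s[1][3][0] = -85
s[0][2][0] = -37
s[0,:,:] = [[-63, 53, -21], [10, -88, 66], [-37, 53, 46], [52, 5, 25]]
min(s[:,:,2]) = -21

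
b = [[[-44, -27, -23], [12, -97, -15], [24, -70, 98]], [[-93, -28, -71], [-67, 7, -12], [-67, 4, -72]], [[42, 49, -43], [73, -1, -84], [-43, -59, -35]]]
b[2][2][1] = -59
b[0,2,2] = 98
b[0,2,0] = 24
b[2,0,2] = -43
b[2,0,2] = -43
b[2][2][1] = -59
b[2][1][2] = -84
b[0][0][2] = -23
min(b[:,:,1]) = -97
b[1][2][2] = -72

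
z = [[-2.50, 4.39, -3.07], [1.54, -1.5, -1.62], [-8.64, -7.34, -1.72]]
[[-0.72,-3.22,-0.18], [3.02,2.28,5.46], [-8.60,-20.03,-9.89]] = z @ [[1.16, 1.95, 1.65], [-0.02, 0.42, -0.22], [-0.74, 0.06, -1.6]]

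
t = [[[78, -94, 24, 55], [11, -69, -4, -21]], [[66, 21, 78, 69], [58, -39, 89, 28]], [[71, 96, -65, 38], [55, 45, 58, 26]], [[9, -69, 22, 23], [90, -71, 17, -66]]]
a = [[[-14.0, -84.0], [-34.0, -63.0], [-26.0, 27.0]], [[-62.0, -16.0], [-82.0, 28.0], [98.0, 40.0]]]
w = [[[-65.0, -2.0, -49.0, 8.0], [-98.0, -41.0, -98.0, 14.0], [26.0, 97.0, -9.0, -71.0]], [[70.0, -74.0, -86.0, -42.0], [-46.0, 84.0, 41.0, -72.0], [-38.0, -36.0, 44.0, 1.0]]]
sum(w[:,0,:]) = -240.0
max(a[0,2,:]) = 27.0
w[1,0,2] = -86.0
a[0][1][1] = -63.0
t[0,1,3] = -21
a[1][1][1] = 28.0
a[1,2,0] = 98.0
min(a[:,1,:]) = -82.0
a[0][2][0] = -26.0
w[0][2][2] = -9.0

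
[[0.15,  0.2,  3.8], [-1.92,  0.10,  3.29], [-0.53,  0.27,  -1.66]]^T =[[0.15,-1.92,-0.53], [0.20,0.10,0.27], [3.8,3.29,-1.66]]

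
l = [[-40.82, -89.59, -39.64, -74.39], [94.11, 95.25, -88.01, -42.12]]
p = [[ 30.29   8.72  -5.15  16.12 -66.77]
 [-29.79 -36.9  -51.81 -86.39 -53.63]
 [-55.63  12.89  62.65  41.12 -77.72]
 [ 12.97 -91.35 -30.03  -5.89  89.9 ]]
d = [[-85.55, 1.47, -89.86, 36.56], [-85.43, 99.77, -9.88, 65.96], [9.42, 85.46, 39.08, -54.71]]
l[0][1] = -89.59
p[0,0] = 30.29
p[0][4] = -66.77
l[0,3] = -74.39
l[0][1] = -89.59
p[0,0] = 30.29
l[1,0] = 94.11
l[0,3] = -74.39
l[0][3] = -74.39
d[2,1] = 85.46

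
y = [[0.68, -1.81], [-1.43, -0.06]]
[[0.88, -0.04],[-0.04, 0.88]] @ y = [[0.66, -1.59], [-1.29, 0.02]]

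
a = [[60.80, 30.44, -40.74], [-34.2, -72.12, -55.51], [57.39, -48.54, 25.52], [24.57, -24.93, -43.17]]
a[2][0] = 57.39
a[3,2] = -43.17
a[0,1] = 30.44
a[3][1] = -24.93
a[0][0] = 60.8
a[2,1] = -48.54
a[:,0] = [60.8, -34.2, 57.39, 24.57]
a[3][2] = -43.17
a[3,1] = -24.93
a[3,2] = -43.17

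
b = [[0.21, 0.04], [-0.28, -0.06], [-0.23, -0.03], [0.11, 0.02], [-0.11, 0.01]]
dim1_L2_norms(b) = [0.21, 0.29, 0.23, 0.11, 0.11]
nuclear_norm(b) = 0.49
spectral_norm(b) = 0.45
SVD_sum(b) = [[0.21, 0.04], [-0.28, -0.05], [-0.23, -0.04], [0.11, 0.02], [-0.11, -0.02]] + [[-0.00, 0.00],[0.00, -0.01],[-0.00, 0.01],[-0.00, 0.00],[-0.0, 0.03]]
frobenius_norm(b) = 0.45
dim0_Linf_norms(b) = [0.28, 0.06]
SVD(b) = [[-0.47,0.15], [0.63,-0.4], [0.51,0.26], [-0.25,0.05], [0.24,0.86]] @ diag([0.45293642888765556, 0.032381960819223954]) @ [[-0.99, -0.16], [-0.16, 0.99]]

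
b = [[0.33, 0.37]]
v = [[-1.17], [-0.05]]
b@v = [[-0.40]]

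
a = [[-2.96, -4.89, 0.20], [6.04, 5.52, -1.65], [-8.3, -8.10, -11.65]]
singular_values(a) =[17.74, 7.49, 1.37]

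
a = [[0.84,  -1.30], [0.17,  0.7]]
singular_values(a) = [1.63, 0.5]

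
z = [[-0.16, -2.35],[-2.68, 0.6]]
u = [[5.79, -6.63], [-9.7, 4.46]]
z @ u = [[21.87, -9.42], [-21.34, 20.44]]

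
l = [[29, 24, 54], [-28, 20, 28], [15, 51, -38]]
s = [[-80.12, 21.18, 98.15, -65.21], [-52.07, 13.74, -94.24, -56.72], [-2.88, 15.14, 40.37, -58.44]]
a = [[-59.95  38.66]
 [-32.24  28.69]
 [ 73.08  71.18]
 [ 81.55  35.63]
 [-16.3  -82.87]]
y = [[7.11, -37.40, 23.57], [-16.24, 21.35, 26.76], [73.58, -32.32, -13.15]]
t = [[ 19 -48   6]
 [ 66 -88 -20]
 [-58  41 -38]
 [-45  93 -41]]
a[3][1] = 35.63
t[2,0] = -58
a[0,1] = 38.66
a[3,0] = 81.55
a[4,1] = -82.87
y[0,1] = -37.4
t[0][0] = 19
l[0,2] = 54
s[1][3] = -56.72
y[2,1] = -32.32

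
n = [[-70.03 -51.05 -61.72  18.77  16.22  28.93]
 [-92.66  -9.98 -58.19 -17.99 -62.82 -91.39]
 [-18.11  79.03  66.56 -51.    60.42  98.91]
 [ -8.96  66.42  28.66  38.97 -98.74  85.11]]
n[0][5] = 28.93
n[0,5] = 28.93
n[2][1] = 79.03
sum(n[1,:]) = -333.03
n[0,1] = -51.05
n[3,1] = 66.42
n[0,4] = 16.22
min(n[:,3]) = -51.0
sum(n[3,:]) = 111.46000000000001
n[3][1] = 66.42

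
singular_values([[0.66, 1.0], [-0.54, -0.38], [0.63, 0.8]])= [1.69, 0.21]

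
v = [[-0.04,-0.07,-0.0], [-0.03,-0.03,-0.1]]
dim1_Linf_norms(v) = [0.07, 0.1]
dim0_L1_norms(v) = [0.07, 0.1, 0.1]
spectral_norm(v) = 0.12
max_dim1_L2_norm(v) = 0.11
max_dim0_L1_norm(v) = 0.1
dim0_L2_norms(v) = [0.05, 0.08, 0.1]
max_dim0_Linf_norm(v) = 0.1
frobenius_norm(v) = 0.14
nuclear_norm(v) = 0.19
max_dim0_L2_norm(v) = 0.1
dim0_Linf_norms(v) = [0.04, 0.07, 0.1]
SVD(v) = [[-0.43,-0.90],[-0.9,0.43]] @ diag([0.11568196121592121, 0.07012619944955026]) @ [[0.38, 0.50, 0.78], [0.33, 0.72, -0.62]]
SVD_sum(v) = [[-0.02, -0.02, -0.04], [-0.04, -0.05, -0.08]] + [[-0.02, -0.05, 0.04], [0.01, 0.02, -0.02]]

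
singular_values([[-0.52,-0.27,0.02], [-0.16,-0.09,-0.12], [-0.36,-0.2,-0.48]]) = [0.81, 0.37, 0.0]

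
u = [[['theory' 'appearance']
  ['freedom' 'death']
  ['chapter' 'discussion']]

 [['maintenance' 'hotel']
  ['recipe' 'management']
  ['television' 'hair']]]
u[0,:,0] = ['theory', 'freedom', 'chapter']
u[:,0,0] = ['theory', 'maintenance']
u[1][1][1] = 'management'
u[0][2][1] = 'discussion'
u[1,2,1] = 'hair'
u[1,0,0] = 'maintenance'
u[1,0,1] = 'hotel'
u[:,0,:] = [['theory', 'appearance'], ['maintenance', 'hotel']]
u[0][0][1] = 'appearance'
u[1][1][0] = 'recipe'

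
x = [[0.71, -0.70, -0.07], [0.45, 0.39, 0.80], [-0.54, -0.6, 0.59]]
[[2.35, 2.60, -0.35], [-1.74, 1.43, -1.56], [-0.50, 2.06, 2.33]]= x @ [[1.15, 1.4, -2.21], [-2.01, -2.51, -1.75], [-1.84, 2.22, 0.14]]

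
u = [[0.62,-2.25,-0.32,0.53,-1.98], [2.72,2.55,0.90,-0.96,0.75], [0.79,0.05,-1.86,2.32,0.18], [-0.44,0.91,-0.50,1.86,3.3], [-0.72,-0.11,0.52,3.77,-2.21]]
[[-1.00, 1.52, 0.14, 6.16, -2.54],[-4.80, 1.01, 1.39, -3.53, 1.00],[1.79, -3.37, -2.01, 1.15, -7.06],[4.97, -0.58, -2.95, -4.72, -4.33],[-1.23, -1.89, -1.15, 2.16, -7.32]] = u@[[-1.01,0.8,0.10,0.63,-0.95],[-0.74,-1.43,0.26,-1.59,0.41],[-0.89,1.91,0.28,-0.37,0.53],[0.32,-0.22,-0.64,0.10,-2.29],[1.26,0.74,-0.55,-1.02,-0.18]]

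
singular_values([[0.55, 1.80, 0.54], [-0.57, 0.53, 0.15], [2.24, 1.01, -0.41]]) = [2.85, 1.59, 0.21]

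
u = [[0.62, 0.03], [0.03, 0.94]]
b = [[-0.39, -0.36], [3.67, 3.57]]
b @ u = [[-0.25, -0.35], [2.38, 3.47]]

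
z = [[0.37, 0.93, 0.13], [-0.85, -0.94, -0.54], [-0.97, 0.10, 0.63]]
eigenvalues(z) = [(-0.36+0.84j), (-0.36-0.84j), (0.79+0j)]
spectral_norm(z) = 1.71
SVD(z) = [[-0.55, 0.21, 0.81],[0.79, -0.18, 0.59],[0.26, 0.96, -0.07]] @ diag([1.7051241198828204, 1.11217554726666, 0.3461463387874329]) @ [[-0.66, -0.72, -0.2], [-0.64, 0.41, 0.65], [-0.39, 0.56, -0.73]]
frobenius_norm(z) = 2.06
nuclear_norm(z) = 3.16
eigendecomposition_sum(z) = [[0.12+0.47j, (0.43+0.15j), (0.12+0.12j)], [(-0.5-0.31j), (-0.51+0.23j), -0.20-0.01j], [-0.14+0.37j, 0.22+0.31j, 0.02+0.14j]] + [[(0.12-0.47j), 0.43-0.15j, 0.12-0.12j], [(-0.5+0.31j), (-0.51-0.23j), -0.20+0.01j], [-0.14-0.37j, 0.22-0.31j, 0.02-0.14j]] + [[0.13+0.00j, 0.06+0.00j, (-0.11+0j)], [(0.15+0j), (0.07+0j), (-0.13+0j)], [-0.68-0.00j, -0.33-0.00j, 0.59-0.00j]]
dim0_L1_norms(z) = [2.19, 1.97, 1.3]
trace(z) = 0.06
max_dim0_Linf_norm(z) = 0.97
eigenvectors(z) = [[(0.41+0.39j), 0.41-0.39j, -0.18+0.00j], [-0.68+0.00j, (-0.68-0j), -0.21+0.00j], [(0.09+0.45j), (0.09-0.45j), (0.96+0j)]]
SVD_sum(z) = [[0.63, 0.68, 0.18], [-0.90, -0.97, -0.26], [-0.3, -0.32, -0.09]] + [[-0.15, 0.09, 0.15], [0.12, -0.08, -0.13], [-0.68, 0.44, 0.7]] + [[-0.11, 0.16, -0.2], [-0.08, 0.11, -0.15], [0.01, -0.01, 0.02]]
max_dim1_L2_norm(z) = 1.38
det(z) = 0.66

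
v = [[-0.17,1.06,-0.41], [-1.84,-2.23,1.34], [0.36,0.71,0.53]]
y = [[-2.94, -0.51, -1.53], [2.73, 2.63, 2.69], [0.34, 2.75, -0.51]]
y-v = [[-2.77, -1.57, -1.12], [4.57, 4.86, 1.35], [-0.02, 2.04, -1.04]]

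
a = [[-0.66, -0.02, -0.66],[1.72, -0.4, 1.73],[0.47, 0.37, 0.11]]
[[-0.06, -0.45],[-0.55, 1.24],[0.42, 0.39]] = a @ [[-0.47, 1.04],[1.57, -0.15],[0.51, -0.35]]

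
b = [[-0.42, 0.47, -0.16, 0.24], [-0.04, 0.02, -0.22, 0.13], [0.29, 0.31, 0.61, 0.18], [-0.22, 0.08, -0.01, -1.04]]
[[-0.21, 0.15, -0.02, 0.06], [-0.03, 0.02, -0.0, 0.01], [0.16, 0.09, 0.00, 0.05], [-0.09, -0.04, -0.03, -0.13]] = b @ [[0.51, 0.02, 0.02, -0.02], [0.02, 0.30, -0.04, 0.06], [0.02, -0.04, 0.01, 0.02], [-0.02, 0.06, 0.02, 0.13]]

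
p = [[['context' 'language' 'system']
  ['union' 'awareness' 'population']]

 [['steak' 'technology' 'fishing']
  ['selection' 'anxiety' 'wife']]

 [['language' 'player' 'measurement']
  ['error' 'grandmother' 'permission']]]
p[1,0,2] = 'fishing'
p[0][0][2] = 'system'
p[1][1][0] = 'selection'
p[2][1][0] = 'error'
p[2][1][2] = 'permission'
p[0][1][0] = 'union'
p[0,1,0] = 'union'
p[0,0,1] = 'language'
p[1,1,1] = 'anxiety'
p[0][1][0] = 'union'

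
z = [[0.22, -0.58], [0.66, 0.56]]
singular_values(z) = [0.91, 0.56]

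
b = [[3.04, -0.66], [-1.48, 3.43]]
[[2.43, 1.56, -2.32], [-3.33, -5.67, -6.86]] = b @ [[0.65, 0.17, -1.32],[-0.69, -1.58, -2.57]]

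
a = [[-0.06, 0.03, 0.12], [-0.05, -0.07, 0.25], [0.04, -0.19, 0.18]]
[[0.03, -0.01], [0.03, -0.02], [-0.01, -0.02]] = a @[[-0.09,0.20], [0.15,0.12], [0.13,-0.02]]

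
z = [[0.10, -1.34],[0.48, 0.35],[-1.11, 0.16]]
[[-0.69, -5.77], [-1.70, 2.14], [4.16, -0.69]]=z@ [[-3.71, 1.26],[0.24, 4.40]]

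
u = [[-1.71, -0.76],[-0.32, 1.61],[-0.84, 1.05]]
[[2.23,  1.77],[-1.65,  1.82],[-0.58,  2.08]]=u @ [[-0.78, -1.41],[-1.18, 0.85]]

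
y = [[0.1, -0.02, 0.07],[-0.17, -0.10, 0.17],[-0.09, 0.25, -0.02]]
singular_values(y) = [0.29, 0.24, 0.1]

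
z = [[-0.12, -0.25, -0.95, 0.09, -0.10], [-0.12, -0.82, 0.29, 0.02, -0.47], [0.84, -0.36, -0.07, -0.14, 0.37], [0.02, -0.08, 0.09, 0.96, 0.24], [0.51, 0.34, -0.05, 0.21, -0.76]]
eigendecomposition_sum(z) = [[0.01+0.00j, (-0+0j), -0.00+0.00j, 0.08-0.00j, 0.01+0.00j], [(-0-0j), 0.00-0.00j, 0.00+0.00j, -0.03+0.00j, -0.00-0.00j], [-0.00-0.00j, 0.00-0.00j, 0j, (-0.01+0j), -0.00-0.00j], [0.08+0.00j, (-0.03+0j), -0.00+0.00j, 0.97-0.00j, (0.13+0j)], [(0.01+0j), -0.00+0.00j, -0.00+0.00j, 0.13-0.00j, (0.02+0j)]] + [[(-0.01+0.44j), (0.03-0.11j), (-0.46-0.05j), (0.01-0.05j), -0.10+0.11j], [-0.02-0.11j, (-0+0.03j), (0.11-0.02j), 0.01j, 0.02-0.03j], [(0.46-0.02j), -0.11-0.03j, (-0.02+0.48j), -0.06-0.01j, 0.12+0.10j], [-0.01-0.05j, -0.00+0.01j, (0.06-0.01j), 0.00+0.01j, 0.01-0.02j], [0.10+0.11j, -0.02-0.03j, -0.12+0.09j, (-0.01-0.02j), -0.00+0.05j]] + [[(-0.01-0.44j), 0.03+0.11j, -0.46+0.05j, 0.01+0.05j, (-0.1-0.11j)], [-0.02+0.11j, (-0-0.03j), 0.11+0.02j, 0.00-0.01j, (0.02+0.03j)], [(0.46+0.02j), -0.11+0.03j, -0.02-0.48j, -0.06+0.01j, (0.12-0.1j)], [-0.01+0.05j, -0.00-0.01j, (0.06+0.01j), 0.00-0.01j, 0.01+0.02j], [0.10-0.11j, -0.02+0.03j, -0.12-0.09j, -0.01+0.02j, -0.00-0.05j]] + [[-0.05+0.03j, (-0.16-0.06j), (-0.02+0.03j), -0.01+0.02j, 0.05-0.15j],[-0.03+0.16j, -0.41+0.23j, 0.03+0.10j, (0.02+0.05j), -0.25-0.38j],[-0.04+0.00j, -0.07-0.07j, (-0.02+0.01j), -0.01+0.01j, (0.07-0.07j)],[(-0.02-0j), (-0.03-0.05j), -0.01+0.00j, (-0.01+0j), 0.04-0.03j],[(0.15+0.05j), 0.19+0.41j, (0.1-0.02j), 0.05-0.02j, -0.39+0.21j]] + [[(-0.05-0.03j), -0.16+0.06j, (-0.02-0.03j), (-0.01-0.02j), (0.05+0.15j)], [-0.03-0.16j, -0.41-0.23j, 0.03-0.10j, 0.02-0.05j, (-0.25+0.38j)], [(-0.04-0j), (-0.07+0.07j), -0.02-0.01j, -0.01-0.01j, 0.07+0.07j], [-0.02+0.00j, -0.03+0.05j, -0.01-0.00j, (-0.01-0j), (0.04+0.03j)], [(0.15-0.05j), 0.19-0.41j, 0.10+0.02j, (0.05+0.02j), (-0.39-0.21j)]]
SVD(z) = [[0.62, 0.17, -0.48, 0.41, 0.44], [-0.42, 0.34, 0.42, 0.24, 0.69], [0.44, 0.41, 0.24, -0.74, 0.17], [-0.19, -0.6, -0.34, -0.44, 0.54], [-0.46, 0.57, -0.65, -0.19, -0.09]] @ diag([1.005673053605842, 1.002279629576021, 0.9958972361134046, 0.9949858049621993, 0.9912361960771295]) @ [[0.11, -0.11, -0.73, -0.3, 0.60], [0.56, -0.23, -0.17, -0.49, -0.60], [-0.13, -0.51, 0.56, -0.53, 0.35], [-0.81, -0.06, -0.3, -0.32, -0.39], [-0.03, -0.82, -0.18, 0.53, -0.10]]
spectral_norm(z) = 1.01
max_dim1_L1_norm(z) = 1.87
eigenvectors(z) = [[(0.08+0j), (0.04-0.66j), (0.04+0.66j), 0.16+0.18j, 0.16-0.18j],[(-0.03+0j), (0.03+0.17j), (0.03-0.17j), 0.69+0.00j, (0.69-0j)],[(-0.01+0j), (-0.69+0j), -0.69-0.00j, 0.03+0.14j, 0.03-0.14j],[0.99+0.00j, 0.01+0.08j, 0.01-0.08j, -0.00+0.08j, (-0-0.08j)],[(0.14+0j), -0.14-0.17j, -0.14+0.17j, (0.06-0.66j), 0.06+0.66j]]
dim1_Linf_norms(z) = [0.95, 0.82, 0.84, 0.96, 0.76]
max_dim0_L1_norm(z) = 1.94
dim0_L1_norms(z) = [1.61, 1.85, 1.45, 1.42, 1.94]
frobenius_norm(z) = 2.23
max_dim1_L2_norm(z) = 1.0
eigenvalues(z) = [(1+0j), (-0.03+1j), (-0.03-1j), (-0.87+0.48j), (-0.87-0.48j)]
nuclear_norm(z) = 4.99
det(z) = 0.99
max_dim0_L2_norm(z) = 1.0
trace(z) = -0.81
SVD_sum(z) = [[0.07,  -0.07,  -0.45,  -0.18,  0.37],  [-0.05,  0.05,  0.31,  0.12,  -0.25],  [0.05,  -0.05,  -0.33,  -0.13,  0.27],  [-0.02,  0.02,  0.14,  0.06,  -0.12],  [-0.05,  0.05,  0.34,  0.14,  -0.28]] + [[0.09, -0.04, -0.03, -0.08, -0.1], [0.19, -0.08, -0.06, -0.17, -0.21], [0.23, -0.09, -0.07, -0.20, -0.25], [-0.34, 0.14, 0.1, 0.30, 0.36], [0.32, -0.13, -0.10, -0.28, -0.34]] + [[0.06, 0.24, -0.27, 0.25, -0.17], [-0.06, -0.22, 0.24, -0.22, 0.15], [-0.03, -0.12, 0.13, -0.13, 0.08], [0.04, 0.17, -0.19, 0.18, -0.12], [0.08, 0.33, -0.36, 0.34, -0.23]] + [[-0.33, -0.03, -0.12, -0.13, -0.16], [-0.19, -0.01, -0.07, -0.07, -0.09], [0.59, 0.05, 0.22, 0.23, 0.28], [0.35, 0.03, 0.13, 0.14, 0.17], [0.15, 0.01, 0.06, 0.06, 0.07]] + [[-0.01,-0.36,-0.08,0.23,-0.05],  [-0.02,-0.56,-0.12,0.36,-0.07],  [-0.01,-0.14,-0.03,0.09,-0.02],  [-0.02,-0.44,-0.1,0.29,-0.06],  [0.00,0.08,0.02,-0.05,0.01]]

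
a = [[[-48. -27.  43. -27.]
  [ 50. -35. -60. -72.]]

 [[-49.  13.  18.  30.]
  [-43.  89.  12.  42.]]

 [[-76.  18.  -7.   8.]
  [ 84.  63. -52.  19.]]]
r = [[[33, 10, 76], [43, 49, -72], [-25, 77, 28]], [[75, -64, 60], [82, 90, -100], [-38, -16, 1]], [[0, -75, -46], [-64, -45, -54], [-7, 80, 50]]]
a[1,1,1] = 89.0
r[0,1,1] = 49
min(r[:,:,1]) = -75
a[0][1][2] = -60.0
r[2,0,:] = [0, -75, -46]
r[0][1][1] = 49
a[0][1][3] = -72.0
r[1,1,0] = 82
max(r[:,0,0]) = 75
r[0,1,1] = 49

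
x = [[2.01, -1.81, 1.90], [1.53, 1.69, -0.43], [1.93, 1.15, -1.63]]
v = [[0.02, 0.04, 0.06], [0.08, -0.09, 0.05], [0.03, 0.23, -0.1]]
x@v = [[-0.05, 0.68, -0.16], [0.15, -0.19, 0.22], [0.08, -0.40, 0.34]]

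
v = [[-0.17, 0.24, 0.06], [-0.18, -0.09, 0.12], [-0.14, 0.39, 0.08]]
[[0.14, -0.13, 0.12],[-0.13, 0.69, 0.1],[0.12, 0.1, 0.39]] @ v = [[-0.02, 0.09, 0.0], [-0.12, -0.05, 0.08], [-0.09, 0.17, 0.05]]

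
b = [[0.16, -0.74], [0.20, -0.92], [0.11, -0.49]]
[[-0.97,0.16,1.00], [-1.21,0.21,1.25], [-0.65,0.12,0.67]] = b @ [[-1.28, 2.37, 0.58], [1.04, 0.29, -1.23]]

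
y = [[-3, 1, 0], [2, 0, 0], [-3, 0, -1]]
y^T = [[-3, 2, -3], [1, 0, 0], [0, 0, -1]]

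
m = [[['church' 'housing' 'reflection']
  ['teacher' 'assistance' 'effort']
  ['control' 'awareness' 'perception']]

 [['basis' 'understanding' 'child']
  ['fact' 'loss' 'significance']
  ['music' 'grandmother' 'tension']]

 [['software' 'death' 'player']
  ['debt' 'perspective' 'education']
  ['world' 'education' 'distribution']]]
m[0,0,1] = 'housing'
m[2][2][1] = 'education'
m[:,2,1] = ['awareness', 'grandmother', 'education']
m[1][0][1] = 'understanding'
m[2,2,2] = 'distribution'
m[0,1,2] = 'effort'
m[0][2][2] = 'perception'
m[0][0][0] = 'church'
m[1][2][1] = 'grandmother'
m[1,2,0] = 'music'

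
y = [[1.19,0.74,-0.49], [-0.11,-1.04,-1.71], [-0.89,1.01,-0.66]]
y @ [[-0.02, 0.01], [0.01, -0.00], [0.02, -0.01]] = [[-0.03, 0.02], [-0.04, 0.02], [0.01, -0.0]]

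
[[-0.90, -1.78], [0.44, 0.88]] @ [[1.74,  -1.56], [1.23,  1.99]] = [[-3.76, -2.14],[1.85, 1.06]]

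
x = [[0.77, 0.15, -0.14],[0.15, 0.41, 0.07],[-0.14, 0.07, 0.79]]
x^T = [[0.77,0.15,-0.14], [0.15,0.41,0.07], [-0.14,0.07,0.79]]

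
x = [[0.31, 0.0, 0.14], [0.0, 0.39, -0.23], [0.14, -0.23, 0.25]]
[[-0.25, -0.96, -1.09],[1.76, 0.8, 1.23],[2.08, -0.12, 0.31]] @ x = [[-0.23, -0.12, -0.09], [0.72, 0.03, 0.37], [0.69, -0.12, 0.40]]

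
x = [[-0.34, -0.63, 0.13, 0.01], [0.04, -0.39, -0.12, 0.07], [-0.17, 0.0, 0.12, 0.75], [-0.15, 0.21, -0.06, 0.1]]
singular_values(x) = [0.84, 0.76, 0.29, 0.15]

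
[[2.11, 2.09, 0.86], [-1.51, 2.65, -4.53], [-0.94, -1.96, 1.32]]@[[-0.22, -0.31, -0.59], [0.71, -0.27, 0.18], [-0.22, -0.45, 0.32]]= [[0.83, -1.61, -0.59], [3.21, 1.79, -0.08], [-1.48, 0.23, 0.62]]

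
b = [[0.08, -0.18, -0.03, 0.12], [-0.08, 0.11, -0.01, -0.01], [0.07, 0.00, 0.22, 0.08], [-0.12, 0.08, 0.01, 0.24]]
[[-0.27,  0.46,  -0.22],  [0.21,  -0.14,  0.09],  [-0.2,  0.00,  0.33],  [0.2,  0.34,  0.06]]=b @ [[-1.18, 0.41, -2.44], [1.01, -0.91, -0.81], [-0.49, -0.83, 2.55], [-0.06, 1.98, -0.81]]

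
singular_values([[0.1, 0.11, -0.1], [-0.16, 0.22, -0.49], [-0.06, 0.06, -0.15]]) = [0.6, 0.15, 0.0]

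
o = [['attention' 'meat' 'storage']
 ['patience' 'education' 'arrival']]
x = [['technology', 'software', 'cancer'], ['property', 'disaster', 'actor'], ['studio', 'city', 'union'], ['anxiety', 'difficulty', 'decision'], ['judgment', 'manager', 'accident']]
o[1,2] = 'arrival'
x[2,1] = 'city'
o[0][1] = 'meat'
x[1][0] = 'property'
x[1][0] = 'property'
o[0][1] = 'meat'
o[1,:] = ['patience', 'education', 'arrival']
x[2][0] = 'studio'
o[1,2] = 'arrival'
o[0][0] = 'attention'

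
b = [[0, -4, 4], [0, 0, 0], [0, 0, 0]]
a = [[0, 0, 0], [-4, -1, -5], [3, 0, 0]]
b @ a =[[28, 4, 20], [0, 0, 0], [0, 0, 0]]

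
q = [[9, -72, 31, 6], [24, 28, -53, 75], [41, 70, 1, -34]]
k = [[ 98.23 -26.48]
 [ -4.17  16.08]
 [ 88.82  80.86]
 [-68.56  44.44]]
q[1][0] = 24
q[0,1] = -72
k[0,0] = 98.23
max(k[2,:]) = 88.82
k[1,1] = 16.08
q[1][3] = 75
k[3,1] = 44.44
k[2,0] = 88.82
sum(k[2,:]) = 169.68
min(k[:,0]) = -68.56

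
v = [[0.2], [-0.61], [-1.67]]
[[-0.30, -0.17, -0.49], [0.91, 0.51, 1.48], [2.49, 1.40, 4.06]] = v @ [[-1.49, -0.84, -2.43]]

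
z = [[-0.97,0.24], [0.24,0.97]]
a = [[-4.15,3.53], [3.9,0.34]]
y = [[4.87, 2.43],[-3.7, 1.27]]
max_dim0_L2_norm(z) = 1.0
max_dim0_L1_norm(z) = 1.21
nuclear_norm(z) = 2.00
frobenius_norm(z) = 1.41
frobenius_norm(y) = 6.70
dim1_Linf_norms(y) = [4.87, 3.7]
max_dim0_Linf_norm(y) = 4.87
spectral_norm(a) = 6.25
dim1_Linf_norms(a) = [4.15, 3.9]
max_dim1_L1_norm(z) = 1.21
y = a @ z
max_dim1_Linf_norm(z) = 0.97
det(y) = 15.18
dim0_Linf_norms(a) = [4.15, 3.53]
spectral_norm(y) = 6.25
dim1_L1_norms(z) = [1.21, 1.21]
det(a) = -15.18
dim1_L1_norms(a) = [7.68, 4.24]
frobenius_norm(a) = 6.71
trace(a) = -3.81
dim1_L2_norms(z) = [1.0, 1.0]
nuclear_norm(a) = 8.68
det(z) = -1.00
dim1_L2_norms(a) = [5.45, 3.91]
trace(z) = 0.00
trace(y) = 6.14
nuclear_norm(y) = 8.68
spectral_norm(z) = 1.00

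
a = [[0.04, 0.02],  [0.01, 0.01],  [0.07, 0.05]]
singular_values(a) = [0.1, 0.01]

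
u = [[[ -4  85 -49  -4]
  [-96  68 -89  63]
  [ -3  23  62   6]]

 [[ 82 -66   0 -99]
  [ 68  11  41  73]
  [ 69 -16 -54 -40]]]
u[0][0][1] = 85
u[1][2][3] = -40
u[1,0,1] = -66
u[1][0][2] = 0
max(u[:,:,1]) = 85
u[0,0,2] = -49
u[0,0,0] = -4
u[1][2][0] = 69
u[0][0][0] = -4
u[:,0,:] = [[-4, 85, -49, -4], [82, -66, 0, -99]]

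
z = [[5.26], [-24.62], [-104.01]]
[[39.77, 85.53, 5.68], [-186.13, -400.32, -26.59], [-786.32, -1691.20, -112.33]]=z @ [[7.56,16.26,1.08]]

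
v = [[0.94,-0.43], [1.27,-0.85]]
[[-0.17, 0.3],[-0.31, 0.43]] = v @ [[-0.03, 0.29], [0.32, -0.07]]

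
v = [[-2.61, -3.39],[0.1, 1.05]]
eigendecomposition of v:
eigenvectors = [[-1.00,  0.69],[0.03,  -0.72]]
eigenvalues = [-2.51, 0.95]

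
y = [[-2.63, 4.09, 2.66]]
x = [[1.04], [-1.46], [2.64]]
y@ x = [[-1.68]]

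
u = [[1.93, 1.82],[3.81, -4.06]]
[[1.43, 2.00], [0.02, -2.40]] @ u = [[10.38,-5.52], [-9.11,9.78]]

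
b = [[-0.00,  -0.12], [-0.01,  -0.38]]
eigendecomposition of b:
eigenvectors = [[1.00, 0.3], [-0.03, 0.95]]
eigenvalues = [0.0, -0.38]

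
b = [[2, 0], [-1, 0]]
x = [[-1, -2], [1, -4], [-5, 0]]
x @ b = [[0, 0], [6, 0], [-10, 0]]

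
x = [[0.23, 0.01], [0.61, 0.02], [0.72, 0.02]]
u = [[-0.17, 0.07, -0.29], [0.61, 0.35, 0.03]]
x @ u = [[-0.03,0.02,-0.07], [-0.09,0.05,-0.18], [-0.11,0.06,-0.21]]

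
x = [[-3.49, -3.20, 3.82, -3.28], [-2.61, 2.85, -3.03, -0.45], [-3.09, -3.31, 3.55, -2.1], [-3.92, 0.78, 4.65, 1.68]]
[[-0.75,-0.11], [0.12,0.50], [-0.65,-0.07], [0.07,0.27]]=x@[[0.05, -0.11], [0.11, 0.02], [0.01, -0.06], [0.08, 0.06]]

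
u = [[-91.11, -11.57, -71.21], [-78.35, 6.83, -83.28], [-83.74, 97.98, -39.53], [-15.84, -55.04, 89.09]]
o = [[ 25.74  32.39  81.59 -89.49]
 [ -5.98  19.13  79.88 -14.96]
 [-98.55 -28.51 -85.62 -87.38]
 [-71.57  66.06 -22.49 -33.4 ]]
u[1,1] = 6.83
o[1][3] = -14.96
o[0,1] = 32.39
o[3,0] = -71.57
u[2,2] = -39.53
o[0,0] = 25.74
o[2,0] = -98.55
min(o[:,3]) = -89.49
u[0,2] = -71.21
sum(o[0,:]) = 50.230000000000004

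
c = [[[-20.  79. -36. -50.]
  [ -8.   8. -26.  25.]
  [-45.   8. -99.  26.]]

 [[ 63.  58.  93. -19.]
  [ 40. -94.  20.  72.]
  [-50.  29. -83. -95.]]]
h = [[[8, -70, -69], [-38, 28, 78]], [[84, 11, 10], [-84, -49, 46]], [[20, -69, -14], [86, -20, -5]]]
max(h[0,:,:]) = 78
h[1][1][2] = 46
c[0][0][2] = -36.0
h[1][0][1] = 11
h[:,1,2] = [78, 46, -5]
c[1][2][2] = -83.0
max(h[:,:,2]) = 78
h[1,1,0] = -84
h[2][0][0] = 20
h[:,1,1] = [28, -49, -20]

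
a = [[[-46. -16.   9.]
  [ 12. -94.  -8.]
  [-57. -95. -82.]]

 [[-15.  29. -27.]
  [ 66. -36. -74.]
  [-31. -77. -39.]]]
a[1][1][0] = 66.0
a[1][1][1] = -36.0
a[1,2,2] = -39.0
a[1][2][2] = -39.0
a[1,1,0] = 66.0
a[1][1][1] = -36.0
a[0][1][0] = 12.0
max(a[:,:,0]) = 66.0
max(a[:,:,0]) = 66.0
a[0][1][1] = -94.0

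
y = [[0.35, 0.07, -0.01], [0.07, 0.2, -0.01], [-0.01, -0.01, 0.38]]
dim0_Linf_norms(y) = [0.35, 0.2, 0.38]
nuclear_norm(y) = 0.93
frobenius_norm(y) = 0.56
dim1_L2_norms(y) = [0.36, 0.21, 0.38]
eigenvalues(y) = [0.17, 0.37, 0.39]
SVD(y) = [[-0.62,  0.7,  -0.36],  [-0.26,  0.25,  0.93],  [0.74,  0.67,  0.03]] @ diag([0.39190117785416106, 0.3658437693773981, 0.17225505276844075]) @ [[-0.62, -0.26, 0.74],[0.70, 0.25, 0.67],[-0.36, 0.93, 0.03]]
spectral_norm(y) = 0.39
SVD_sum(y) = [[0.15, 0.06, -0.18], [0.06, 0.03, -0.08], [-0.18, -0.08, 0.22]] + [[0.18, 0.06, 0.17], [0.06, 0.02, 0.06], [0.17, 0.06, 0.16]] + [[0.02, -0.06, -0.00], [-0.06, 0.15, 0.00], [-0.0, 0.00, 0.0]]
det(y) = 0.02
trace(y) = 0.93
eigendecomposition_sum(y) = [[0.02, -0.06, -0.0], [-0.06, 0.15, 0.00], [-0.00, 0.00, 0.00]] + [[0.18, 0.06, 0.17],[0.06, 0.02, 0.06],[0.17, 0.06, 0.16]] + [[0.15, 0.06, -0.18], [0.06, 0.03, -0.08], [-0.18, -0.08, 0.22]]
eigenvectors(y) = [[0.36, -0.7, -0.62], [-0.93, -0.25, -0.26], [-0.03, -0.67, 0.74]]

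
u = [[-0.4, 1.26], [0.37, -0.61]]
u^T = [[-0.40,0.37], [1.26,-0.61]]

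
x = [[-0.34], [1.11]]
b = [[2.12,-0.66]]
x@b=[[-0.72, 0.22], [2.35, -0.73]]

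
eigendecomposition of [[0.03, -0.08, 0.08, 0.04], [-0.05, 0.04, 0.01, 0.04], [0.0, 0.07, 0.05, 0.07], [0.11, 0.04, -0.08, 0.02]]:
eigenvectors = [[-0.53+0.00j, 0.76+0.00j, (0.04-0.18j), (0.04+0.18j)],  [-0.46+0.00j, (-0.19+0j), 0.37+0.22j, (0.37-0.22j)],  [-0.13+0.00j, 0.35+0.00j, (0.7+0j), (0.7-0j)],  [(0.7+0j), 0.51+0.00j, -0.37+0.41j, (-0.37-0.41j)]]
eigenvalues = [(-0.07+0j), (0.11+0j), (0.05+0.06j), (0.05-0.06j)]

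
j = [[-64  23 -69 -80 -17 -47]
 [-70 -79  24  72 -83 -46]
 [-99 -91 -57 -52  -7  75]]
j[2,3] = -52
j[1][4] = -83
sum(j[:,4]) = -107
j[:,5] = [-47, -46, 75]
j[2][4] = -7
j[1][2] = 24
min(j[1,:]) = -83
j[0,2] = -69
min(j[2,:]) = -99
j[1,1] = -79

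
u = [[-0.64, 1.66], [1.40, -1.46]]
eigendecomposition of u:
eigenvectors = [[0.82, -0.64], [0.58, 0.77]]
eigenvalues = [0.53, -2.63]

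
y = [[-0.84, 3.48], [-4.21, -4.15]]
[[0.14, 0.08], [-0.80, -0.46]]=y @[[0.12, 0.07], [0.07, 0.04]]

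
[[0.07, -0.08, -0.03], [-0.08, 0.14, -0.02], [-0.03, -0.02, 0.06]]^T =[[0.07, -0.08, -0.03], [-0.08, 0.14, -0.02], [-0.03, -0.02, 0.06]]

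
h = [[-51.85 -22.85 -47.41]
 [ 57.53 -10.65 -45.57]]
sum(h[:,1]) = -33.5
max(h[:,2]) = -45.57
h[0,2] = -47.41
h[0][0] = -51.85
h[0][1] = -22.85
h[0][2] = -47.41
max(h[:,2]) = -45.57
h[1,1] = -10.65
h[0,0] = -51.85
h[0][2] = -47.41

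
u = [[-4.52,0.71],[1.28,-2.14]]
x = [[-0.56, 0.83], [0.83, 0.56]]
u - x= [[-3.96, -0.12], [0.45, -2.70]]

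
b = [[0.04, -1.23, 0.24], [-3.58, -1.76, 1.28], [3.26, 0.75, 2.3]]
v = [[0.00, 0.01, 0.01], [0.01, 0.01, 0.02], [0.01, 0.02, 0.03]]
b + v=[[0.04, -1.22, 0.25], [-3.57, -1.75, 1.3], [3.27, 0.77, 2.33]]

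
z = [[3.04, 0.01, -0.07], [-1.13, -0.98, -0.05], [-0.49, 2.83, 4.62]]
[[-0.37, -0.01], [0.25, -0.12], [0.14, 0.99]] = z@ [[-0.12, -0.0],[-0.12, 0.12],[0.09, 0.14]]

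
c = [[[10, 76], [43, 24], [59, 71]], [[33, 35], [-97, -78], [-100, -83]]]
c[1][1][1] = -78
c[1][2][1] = -83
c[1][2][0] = -100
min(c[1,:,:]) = -100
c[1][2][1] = -83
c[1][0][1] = 35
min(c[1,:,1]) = -83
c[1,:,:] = [[33, 35], [-97, -78], [-100, -83]]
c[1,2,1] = -83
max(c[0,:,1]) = 76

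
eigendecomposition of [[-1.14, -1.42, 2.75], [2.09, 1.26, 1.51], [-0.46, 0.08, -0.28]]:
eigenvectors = [[-0.74+0.00j, -0.74-0.00j, -0.36+0.00j], [(0.35+0.53j), (0.35-0.53j), (0.91+0j)], [0.00-0.21j, 0.00+0.21j, 0.22+0.00j]]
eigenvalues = [(-0.48+1.78j), (-0.48-1.78j), (0.8+0j)]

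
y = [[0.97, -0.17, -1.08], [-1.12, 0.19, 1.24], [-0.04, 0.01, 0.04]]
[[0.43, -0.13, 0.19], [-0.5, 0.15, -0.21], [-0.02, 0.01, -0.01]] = y@ [[0.76, -0.22, 0.32], [-0.22, 0.06, -0.09], [0.32, -0.09, 0.13]]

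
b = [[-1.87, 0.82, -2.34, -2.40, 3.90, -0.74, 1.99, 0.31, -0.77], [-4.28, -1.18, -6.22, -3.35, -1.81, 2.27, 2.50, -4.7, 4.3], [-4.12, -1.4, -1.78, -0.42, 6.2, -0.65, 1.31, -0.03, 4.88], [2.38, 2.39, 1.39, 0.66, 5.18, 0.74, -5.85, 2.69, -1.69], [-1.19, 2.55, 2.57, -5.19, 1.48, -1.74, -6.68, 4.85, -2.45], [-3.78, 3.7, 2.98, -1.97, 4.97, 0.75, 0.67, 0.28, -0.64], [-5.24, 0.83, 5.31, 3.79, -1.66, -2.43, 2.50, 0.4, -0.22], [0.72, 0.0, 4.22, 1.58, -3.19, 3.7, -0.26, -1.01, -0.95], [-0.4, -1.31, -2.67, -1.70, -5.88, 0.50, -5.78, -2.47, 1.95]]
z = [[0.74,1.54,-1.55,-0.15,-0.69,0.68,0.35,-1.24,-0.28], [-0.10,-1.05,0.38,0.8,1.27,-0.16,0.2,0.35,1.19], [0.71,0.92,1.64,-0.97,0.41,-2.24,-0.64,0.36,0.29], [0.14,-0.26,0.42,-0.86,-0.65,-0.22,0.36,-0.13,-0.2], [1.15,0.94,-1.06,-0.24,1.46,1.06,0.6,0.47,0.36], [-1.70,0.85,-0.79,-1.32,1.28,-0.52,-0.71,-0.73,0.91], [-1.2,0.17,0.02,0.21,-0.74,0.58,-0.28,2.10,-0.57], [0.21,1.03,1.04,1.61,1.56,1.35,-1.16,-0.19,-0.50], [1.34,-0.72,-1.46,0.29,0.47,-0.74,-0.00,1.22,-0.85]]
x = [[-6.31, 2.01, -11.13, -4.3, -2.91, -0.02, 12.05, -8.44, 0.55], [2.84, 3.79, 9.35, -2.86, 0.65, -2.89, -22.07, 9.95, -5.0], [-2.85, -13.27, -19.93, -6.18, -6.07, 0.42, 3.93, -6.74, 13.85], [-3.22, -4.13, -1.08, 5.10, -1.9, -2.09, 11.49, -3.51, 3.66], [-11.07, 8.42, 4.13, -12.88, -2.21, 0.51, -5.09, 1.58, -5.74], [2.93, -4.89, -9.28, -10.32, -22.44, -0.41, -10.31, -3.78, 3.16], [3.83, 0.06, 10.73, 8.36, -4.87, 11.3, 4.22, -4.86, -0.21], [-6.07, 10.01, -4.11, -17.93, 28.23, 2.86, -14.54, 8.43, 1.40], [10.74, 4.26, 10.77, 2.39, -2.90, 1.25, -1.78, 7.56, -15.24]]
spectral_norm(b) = 15.98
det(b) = 1627085.27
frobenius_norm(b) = 27.26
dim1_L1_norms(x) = [47.72, 59.4, 73.24, 36.18, 51.63, 67.52, 48.44, 93.58, 56.89]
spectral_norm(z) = 3.95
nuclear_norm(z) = 21.91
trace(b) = 1.50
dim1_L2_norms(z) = [2.83, 2.26, 3.28, 1.29, 2.71, 3.12, 2.69, 3.27, 2.74]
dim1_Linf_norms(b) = [3.9, 6.22, 6.2, 5.85, 6.68, 4.97, 5.31, 4.22, 5.88]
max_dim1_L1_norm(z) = 8.81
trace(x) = -22.56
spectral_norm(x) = 50.22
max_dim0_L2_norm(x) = 37.24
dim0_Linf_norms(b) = [5.24, 3.7, 6.22, 5.19, 6.2, 3.7, 6.68, 4.85, 4.88]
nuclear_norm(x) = 178.07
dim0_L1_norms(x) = [49.86, 50.84, 80.51, 70.32, 72.18, 21.75, 85.48, 54.85, 48.81]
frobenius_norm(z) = 8.25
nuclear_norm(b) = 66.68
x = z @ b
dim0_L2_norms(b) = [9.4, 5.69, 10.86, 8.26, 12.58, 5.49, 11.44, 7.77, 7.54]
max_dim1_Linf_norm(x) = 28.23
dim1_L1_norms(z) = [7.22, 5.5, 8.18, 3.24, 7.34, 8.81, 5.87, 8.65, 7.09]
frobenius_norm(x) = 78.08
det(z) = 2.87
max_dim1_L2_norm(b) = 11.18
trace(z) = 0.09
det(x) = 15790416.23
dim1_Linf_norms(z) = [1.55, 1.27, 2.24, 0.86, 1.46, 1.7, 2.1, 1.61, 1.46]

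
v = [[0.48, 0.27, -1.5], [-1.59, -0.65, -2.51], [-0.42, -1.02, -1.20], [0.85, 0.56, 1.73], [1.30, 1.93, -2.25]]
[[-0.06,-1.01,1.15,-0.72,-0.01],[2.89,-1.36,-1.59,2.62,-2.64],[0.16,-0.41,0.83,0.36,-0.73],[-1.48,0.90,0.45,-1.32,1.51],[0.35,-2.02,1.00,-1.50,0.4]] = v @ [[-1.67, 0.01, 2.05, -1.78, 1.18], [0.92, -0.33, -1.26, 0.4, -0.18], [-0.33, 0.62, -0.34, -0.02, 0.35]]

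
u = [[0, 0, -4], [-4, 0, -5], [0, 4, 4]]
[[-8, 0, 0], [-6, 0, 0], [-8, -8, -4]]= u@[[-1, 0, 0], [-4, -2, -1], [2, 0, 0]]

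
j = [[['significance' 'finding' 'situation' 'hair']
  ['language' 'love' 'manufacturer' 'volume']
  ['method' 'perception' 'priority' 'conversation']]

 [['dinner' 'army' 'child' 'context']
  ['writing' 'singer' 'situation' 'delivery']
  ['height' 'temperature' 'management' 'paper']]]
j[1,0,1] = 'army'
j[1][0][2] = 'child'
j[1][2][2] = 'management'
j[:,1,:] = [['language', 'love', 'manufacturer', 'volume'], ['writing', 'singer', 'situation', 'delivery']]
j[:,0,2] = ['situation', 'child']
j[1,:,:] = [['dinner', 'army', 'child', 'context'], ['writing', 'singer', 'situation', 'delivery'], ['height', 'temperature', 'management', 'paper']]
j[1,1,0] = 'writing'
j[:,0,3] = ['hair', 'context']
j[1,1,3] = 'delivery'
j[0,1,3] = 'volume'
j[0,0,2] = 'situation'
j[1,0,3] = 'context'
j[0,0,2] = 'situation'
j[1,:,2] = ['child', 'situation', 'management']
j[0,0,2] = 'situation'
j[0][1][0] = 'language'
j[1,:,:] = [['dinner', 'army', 'child', 'context'], ['writing', 'singer', 'situation', 'delivery'], ['height', 'temperature', 'management', 'paper']]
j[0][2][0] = 'method'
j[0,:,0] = ['significance', 'language', 'method']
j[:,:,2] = [['situation', 'manufacturer', 'priority'], ['child', 'situation', 'management']]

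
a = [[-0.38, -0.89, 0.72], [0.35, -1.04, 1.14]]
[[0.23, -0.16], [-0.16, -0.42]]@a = [[-0.14, -0.04, -0.02], [-0.09, 0.58, -0.59]]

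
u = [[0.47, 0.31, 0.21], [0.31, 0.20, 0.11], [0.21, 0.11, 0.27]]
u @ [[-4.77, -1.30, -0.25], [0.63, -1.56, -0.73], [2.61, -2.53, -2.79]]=[[-1.50, -1.63, -0.93], [-1.07, -0.99, -0.53], [-0.23, -1.13, -0.89]]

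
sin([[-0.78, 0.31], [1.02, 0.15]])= [[-0.63,0.27], [0.89,0.17]]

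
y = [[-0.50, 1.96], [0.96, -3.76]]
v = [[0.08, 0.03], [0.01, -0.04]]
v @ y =[[-0.01, 0.04],[-0.04, 0.17]]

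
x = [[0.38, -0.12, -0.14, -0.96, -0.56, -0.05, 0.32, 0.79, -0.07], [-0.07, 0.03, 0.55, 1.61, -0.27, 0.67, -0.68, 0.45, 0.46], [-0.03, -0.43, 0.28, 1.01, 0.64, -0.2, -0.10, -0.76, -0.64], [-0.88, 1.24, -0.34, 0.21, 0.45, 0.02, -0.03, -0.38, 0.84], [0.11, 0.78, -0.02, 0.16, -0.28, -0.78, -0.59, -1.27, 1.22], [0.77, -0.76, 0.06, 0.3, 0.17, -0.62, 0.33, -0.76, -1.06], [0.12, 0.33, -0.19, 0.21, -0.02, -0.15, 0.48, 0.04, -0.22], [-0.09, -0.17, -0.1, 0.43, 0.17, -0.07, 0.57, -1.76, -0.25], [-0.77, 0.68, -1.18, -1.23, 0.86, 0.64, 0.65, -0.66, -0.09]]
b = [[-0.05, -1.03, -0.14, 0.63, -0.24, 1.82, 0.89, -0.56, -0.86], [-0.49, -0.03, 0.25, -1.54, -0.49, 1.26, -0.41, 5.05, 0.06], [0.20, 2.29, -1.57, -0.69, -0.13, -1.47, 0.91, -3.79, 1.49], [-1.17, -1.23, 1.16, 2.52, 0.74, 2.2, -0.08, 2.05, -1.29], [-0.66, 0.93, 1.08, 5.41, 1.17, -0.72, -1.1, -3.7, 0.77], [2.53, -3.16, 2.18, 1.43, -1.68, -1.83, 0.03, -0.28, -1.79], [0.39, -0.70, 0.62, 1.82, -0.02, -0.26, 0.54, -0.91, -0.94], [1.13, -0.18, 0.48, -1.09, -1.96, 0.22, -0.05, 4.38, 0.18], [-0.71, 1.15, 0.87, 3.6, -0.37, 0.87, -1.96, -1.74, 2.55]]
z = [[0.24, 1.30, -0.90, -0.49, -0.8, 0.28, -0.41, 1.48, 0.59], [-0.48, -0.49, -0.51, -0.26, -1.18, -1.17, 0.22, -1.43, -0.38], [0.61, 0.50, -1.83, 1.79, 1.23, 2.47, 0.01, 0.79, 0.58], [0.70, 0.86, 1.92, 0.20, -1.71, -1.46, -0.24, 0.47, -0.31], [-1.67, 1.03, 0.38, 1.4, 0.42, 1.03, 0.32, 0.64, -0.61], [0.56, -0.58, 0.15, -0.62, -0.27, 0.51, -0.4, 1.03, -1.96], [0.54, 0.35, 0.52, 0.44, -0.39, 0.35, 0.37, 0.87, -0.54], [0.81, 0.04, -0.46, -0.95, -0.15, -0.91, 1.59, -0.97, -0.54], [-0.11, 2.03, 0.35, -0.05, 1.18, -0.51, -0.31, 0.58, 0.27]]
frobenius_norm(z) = 8.24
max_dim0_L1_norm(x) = 6.87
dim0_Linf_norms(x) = [0.88, 1.24, 1.18, 1.61, 0.86, 0.78, 0.68, 1.76, 1.22]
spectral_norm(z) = 5.18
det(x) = 0.00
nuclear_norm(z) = 21.15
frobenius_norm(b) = 15.18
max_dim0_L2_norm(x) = 2.7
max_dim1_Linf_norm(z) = 2.47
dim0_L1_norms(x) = [3.22, 4.54, 2.86, 6.12, 3.42, 3.2, 3.75, 6.87, 4.85]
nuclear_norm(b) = 32.23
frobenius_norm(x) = 5.59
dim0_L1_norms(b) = [7.33, 10.7, 8.35, 18.73, 6.8, 10.65, 5.97, 22.46, 9.93]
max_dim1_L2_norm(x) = 2.44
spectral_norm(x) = 3.12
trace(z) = -1.28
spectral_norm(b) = 10.69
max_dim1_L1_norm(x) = 6.76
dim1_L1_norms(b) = [6.22, 9.58, 12.54, 12.44, 15.54, 14.91, 6.2, 9.67, 13.82]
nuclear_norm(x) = 12.76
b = z @ x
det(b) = 0.02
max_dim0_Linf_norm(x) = 1.76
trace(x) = -1.37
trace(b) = 7.68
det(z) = -67.52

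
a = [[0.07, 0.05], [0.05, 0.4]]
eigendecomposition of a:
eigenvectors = [[-0.99, -0.15],  [0.15, -0.99]]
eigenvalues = [0.06, 0.41]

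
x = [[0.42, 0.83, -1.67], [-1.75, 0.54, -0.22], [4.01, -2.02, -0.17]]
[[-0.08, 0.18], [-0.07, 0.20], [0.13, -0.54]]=x@[[0.03, -0.06], [-0.01, 0.15], [0.05, -0.05]]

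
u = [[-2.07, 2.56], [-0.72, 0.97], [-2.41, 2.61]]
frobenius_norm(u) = 4.99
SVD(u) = [[-0.66, -0.56],[-0.24, -0.48],[-0.71, 0.68]] @ diag([4.988469486878471, 0.18213231037471966]) @ [[0.65,-0.76], [-0.76,-0.65]]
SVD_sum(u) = [[-2.15,2.49], [-0.79,0.91], [-2.32,2.69]] + [[0.08, 0.07], [0.07, 0.06], [-0.09, -0.08]]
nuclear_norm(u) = 5.17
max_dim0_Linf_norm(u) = 2.61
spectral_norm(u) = 4.99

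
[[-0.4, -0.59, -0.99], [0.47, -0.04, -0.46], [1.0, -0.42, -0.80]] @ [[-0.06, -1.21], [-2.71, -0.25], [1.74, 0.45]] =[[-0.1, 0.19], [-0.72, -0.77], [-0.31, -1.46]]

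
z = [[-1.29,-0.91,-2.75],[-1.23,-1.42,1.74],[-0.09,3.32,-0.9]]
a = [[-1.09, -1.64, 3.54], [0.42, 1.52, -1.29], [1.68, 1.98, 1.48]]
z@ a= [[-3.60,-4.71,-7.46], [3.67,3.3,0.05], [-0.02,3.41,-5.93]]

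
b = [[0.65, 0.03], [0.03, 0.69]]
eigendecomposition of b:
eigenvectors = [[-0.88, -0.47], [0.47, -0.88]]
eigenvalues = [0.63, 0.71]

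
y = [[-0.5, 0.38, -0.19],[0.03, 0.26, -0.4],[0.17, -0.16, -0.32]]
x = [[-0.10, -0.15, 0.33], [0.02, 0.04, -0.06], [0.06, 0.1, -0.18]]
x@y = [[0.1,-0.13,-0.03], [-0.02,0.03,-0.00], [-0.06,0.08,0.01]]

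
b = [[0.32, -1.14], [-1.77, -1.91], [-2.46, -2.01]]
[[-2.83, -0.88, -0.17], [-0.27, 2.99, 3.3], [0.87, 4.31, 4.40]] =b @ [[-1.94, -1.94, -1.55],[1.94, 0.23, -0.29]]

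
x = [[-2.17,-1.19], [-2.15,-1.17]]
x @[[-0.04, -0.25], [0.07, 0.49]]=[[0.0, -0.04], [0.0, -0.04]]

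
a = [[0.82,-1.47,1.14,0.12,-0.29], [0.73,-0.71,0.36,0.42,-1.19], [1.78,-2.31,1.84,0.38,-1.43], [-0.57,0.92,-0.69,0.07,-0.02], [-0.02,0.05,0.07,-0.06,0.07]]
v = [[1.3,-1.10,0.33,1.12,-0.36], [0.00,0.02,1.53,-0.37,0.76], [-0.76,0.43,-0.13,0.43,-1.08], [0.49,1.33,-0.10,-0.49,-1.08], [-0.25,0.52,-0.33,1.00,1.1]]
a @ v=[[0.33, -0.43, -2.04, 1.60, -3.09], [1.18, -0.72, -0.54, -0.16, -2.95], [1.46, -1.45, -2.75, 2.02, -6.37], [-0.18, 0.43, 1.31, -1.33, 1.55], [-0.13, 0.01, 0.04, 0.09, 0.11]]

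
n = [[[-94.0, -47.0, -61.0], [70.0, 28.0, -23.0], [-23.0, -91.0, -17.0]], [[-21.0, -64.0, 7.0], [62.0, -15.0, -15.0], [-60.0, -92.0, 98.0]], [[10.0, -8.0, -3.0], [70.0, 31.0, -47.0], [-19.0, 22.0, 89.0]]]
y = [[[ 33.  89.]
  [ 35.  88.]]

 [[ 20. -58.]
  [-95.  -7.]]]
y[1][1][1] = -7.0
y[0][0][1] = 89.0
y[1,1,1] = -7.0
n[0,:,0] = [-94.0, 70.0, -23.0]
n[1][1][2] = -15.0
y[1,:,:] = [[20.0, -58.0], [-95.0, -7.0]]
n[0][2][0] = -23.0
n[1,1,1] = -15.0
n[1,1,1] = -15.0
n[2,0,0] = 10.0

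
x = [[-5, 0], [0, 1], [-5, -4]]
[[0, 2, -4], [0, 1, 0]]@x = [[20, 18], [0, 1]]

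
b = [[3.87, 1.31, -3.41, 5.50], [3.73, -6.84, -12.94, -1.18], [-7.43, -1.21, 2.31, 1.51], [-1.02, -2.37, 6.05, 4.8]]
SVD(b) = [[-0.21,0.74,0.31,0.56], [-0.88,-0.26,0.36,-0.18], [0.28,-0.57,0.55,0.55], [0.33,0.25,0.69,-0.59]] @ diag([16.827866253091056, 8.108214860482326, 7.299592814542125, 4.060334208684995]) @ [[-0.39, 0.27, 0.87, 0.11], [0.72, 0.35, 0.13, 0.58], [-0.30, -0.6, -0.04, 0.74], [-0.49, 0.67, -0.47, 0.31]]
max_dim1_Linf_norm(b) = 12.94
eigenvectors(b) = [[(-0.26-0.11j), (-0.26+0.11j), (-0.11+0.39j), (-0.11-0.39j)], [(0.92+0j), (0.92-0j), 0.35+0.26j, (0.35-0.26j)], [-0.12-0.12j, (-0.12+0.12j), -0.31-0.31j, -0.31+0.31j], [0.22+0.07j, 0.22-0.07j, (-0.67+0j), -0.67-0.00j]]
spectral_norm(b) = 16.83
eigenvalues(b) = [(-6.53+1.11j), (-6.53-1.11j), (8.6+4.26j), (8.6-4.26j)]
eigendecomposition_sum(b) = [[(-0.79+2.43j), 0.53+1.88j, (-0.57+4.67j), 0.67-1.54j], [(-0.57-8.29j), -3.90-5.03j, (-3.97-14.8j), -0.14+5.46j], [(-0.98+1.13j), -0.14+1.14j, -1.36+2.40j, (0.71-0.68j)], [0.53-2.07j, (-0.54-1.54j), 0.23-3.93j, -0.48+1.32j]] + [[(-0.79-2.43j), (0.53-1.88j), (-0.57-4.67j), (0.67+1.54j)], [(-0.57+8.29j), (-3.9+5.03j), -3.97+14.80j, (-0.14-5.46j)], [-0.98-1.13j, -0.14-1.14j, -1.36-2.40j, (0.71+0.68j)], [0.53+2.07j, (-0.54+1.54j), 0.23+3.93j, (-0.48-1.32j)]] + [[2.73+1.44j, (0.12+0.44j), -1.14-2.09j, 2.08-1.22j], [(2.43-2.19j), (0.48+0.04j), (-2.5+0.37j), -0.45-2.52j], [(-2.74+1.77j), -0.47-0.12j, (2.52+0.03j), 0.05+2.56j], [-1.04+4.96j, -0.64+0.39j, (2.79-2.74j), 2.88+2.75j]] + [[(2.73-1.44j), (0.12-0.44j), -1.14+2.09j, (2.08+1.22j)], [2.43+2.19j, (0.48-0.04j), (-2.5-0.37j), -0.45+2.52j], [-2.74-1.77j, -0.47+0.12j, 2.52-0.03j, (0.05-2.56j)], [-1.04-4.96j, -0.64-0.39j, 2.79+2.74j, (2.88-2.75j)]]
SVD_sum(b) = [[1.35, -0.95, -3.05, -0.40],  [5.70, -4.03, -12.89, -1.67],  [-1.83, 1.29, 4.13, 0.54],  [-2.15, 1.52, 4.87, 0.63]] + [[4.32, 2.11, 0.80, 3.51], [-1.53, -0.75, -0.28, -1.24], [-3.3, -1.61, -0.61, -2.68], [1.47, 0.72, 0.27, 1.19]] + [[-0.69, -1.36, -0.1, 1.69], [-0.8, -1.58, -0.11, 1.96], [-1.21, -2.38, -0.17, 2.96], [-1.52, -3.00, -0.22, 3.73]] + [[-1.11, 1.51, -1.06, 0.70], [0.36, -0.49, 0.34, -0.23], [-1.1, 1.49, -1.04, 0.69], [1.19, -1.61, 1.13, -0.75]]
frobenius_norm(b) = 20.46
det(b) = 4044.03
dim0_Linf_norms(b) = [7.43, 6.84, 12.94, 5.5]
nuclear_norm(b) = 36.30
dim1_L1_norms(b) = [14.09, 24.69, 12.46, 14.24]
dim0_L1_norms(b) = [16.05, 11.73, 24.71, 12.99]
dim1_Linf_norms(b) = [5.5, 12.94, 7.43, 6.05]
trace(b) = 4.14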